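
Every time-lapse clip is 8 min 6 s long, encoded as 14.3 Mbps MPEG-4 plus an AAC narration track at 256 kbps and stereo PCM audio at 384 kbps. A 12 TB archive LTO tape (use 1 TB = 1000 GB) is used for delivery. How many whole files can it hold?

8 min 6 s = 486 s
Audio total: 256 + 384 = 640 kbps = 0.640 Mbps.
Total bitrate: 14.940 Mbps.
Per item: 14.940 Mbps × 486 s = 7,261 Mb = 907.6 MB.
Capacity: 12 TB = 96,000,000 Mb; 13221.61 items → 13221 complete.

13221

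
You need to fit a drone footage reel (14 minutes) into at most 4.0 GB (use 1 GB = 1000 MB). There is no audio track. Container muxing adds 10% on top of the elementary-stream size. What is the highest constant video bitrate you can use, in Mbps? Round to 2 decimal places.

Budget: 4.0 GB = 32000.0 Mb.
Stream payload after overhead: 32000.0 / 1.10 = 29090.9 Mb.
14 min = 840 s
Total bitrate budget: 29090.9 Mb / 840 s = 34.632 Mbps.

34.63 Mbps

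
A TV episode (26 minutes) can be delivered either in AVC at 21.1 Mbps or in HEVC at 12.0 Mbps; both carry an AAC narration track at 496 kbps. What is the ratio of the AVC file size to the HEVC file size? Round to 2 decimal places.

26 min = 1560 s
Audio: 496 kbps = 0.496 Mbps.
AVC: 21.596 Mbps × 1560 s = 33689.8 Mb = 3.922 GiB.
HEVC: 12.496 Mbps × 1560 s = 19493.8 Mb = 2.269 GiB.
Ratio: 3.922 / 2.269 = 1.728.

1.73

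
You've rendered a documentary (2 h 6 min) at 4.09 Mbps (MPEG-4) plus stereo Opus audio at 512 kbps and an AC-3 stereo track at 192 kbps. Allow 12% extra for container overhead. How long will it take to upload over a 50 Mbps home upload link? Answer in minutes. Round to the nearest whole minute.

14 minutes

2 h 6 min = 126 min = 7560 s
Audio total: 512 + 192 = 704 kbps = 0.704 Mbps.
Total bitrate: 4.794 Mbps.
File: 4.794 Mbps × 7560 s = 36242.6 Mb.
With 12% container overhead: ×1.12. → 40591.8 Mb.
At 50 Mbps: 40591.8 / 50 = 811.8 s ≈ 13.5 minutes.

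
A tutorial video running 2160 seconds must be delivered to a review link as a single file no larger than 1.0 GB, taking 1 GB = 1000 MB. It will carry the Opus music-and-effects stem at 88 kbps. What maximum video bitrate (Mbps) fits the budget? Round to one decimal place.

Budget: 1.0 GB = 8000.0 Mb.
Total bitrate budget: 8000.0 Mb / 2160 s = 3.704 Mbps.
Audio: 88 kbps = 0.088 Mbps.
Video: 3.704 − 0.088 = 3.616 Mbps.

3.6 Mbps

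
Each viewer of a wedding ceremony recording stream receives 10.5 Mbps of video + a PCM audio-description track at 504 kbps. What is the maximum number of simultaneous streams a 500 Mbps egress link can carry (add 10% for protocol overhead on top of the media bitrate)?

Audio: 504 kbps = 0.504 Mbps.
Per-viewer media rate: 11.004 Mbps.
On the wire with 10% overhead: 12.104 Mbps.
500 Mbps = 500.0 Mbps; 500.0 / 12.104 = 41.31 → 41 viewers.

41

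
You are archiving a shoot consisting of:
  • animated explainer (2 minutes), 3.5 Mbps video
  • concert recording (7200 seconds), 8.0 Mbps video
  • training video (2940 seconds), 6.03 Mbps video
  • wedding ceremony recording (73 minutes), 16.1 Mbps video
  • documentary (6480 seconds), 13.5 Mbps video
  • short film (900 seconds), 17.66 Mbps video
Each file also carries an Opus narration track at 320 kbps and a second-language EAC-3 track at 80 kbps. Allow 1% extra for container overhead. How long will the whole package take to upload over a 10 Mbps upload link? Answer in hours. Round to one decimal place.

7.3 hours

Audio total: 320 + 80 = 400 kbps = 0.400 Mbps.
animated explainer: 3.900 Mbps × 120 s × 1.01 = 472.7 Mb
concert recording: 8.400 Mbps × 7200 s × 1.01 = 61084.8 Mb
training video: 6.430 Mbps × 2940 s × 1.01 = 19093.2 Mb
wedding ceremony recording: 16.500 Mbps × 4380 s × 1.01 = 72992.7 Mb
documentary: 13.900 Mbps × 6480 s × 1.01 = 90972.7 Mb
short film: 18.060 Mbps × 900 s × 1.01 = 16416.5 Mb
Total: 261032.7 Mb = 32629.1 MB.
At 10 Mbps: 261032.7 / 10 = 26103 s ≈ 7.25 hours.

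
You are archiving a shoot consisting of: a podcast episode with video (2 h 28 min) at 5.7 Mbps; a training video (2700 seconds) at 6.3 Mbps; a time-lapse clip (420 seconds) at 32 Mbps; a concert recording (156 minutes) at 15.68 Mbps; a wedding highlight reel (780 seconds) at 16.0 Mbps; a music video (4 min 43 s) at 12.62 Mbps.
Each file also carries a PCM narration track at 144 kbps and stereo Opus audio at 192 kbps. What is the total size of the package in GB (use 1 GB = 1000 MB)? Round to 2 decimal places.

31.43 GB

Audio total: 144 + 192 = 336 kbps = 0.336 Mbps.
podcast episode with video: 6.036 Mbps × 8880 s = 53599.7 Mb
training video: 6.636 Mbps × 2700 s = 17917.2 Mb
time-lapse clip: 32.336 Mbps × 420 s = 13581.1 Mb
concert recording: 16.016 Mbps × 9360 s = 149909.8 Mb
wedding highlight reel: 16.336 Mbps × 780 s = 12742.1 Mb
music video: 12.956 Mbps × 283 s = 3666.5 Mb
Total: 251416.4 Mb = 31427.0 MB.
= 31.43 GB.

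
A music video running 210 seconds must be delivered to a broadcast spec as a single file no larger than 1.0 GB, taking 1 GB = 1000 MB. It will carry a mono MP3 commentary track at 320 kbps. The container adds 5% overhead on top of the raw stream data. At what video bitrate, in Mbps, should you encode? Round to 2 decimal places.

35.96 Mbps

Budget: 1.0 GB = 8000.0 Mb.
Stream payload after overhead: 8000.0 / 1.05 = 7619.0 Mb.
Total bitrate budget: 7619.0 Mb / 210 s = 36.281 Mbps.
Audio: 320 kbps = 0.320 Mbps.
Video: 36.281 − 0.320 = 35.961 Mbps.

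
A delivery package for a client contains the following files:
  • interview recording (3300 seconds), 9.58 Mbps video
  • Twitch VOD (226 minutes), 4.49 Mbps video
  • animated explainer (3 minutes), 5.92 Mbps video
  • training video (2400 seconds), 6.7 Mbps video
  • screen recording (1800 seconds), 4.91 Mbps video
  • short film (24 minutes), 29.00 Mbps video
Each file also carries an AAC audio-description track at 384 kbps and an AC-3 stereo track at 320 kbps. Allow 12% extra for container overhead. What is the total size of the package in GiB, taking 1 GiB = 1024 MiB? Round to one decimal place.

23.0 GiB

Audio total: 384 + 320 = 704 kbps = 0.704 Mbps.
interview recording: 10.284 Mbps × 3300 s × 1.12 = 38009.7 Mb
Twitch VOD: 5.194 Mbps × 13560 s × 1.12 = 78882.3 Mb
animated explainer: 6.624 Mbps × 180 s × 1.12 = 1335.4 Mb
training video: 7.404 Mbps × 2400 s × 1.12 = 19902.0 Mb
screen recording: 5.614 Mbps × 1800 s × 1.12 = 11317.8 Mb
short film: 29.704 Mbps × 1440 s × 1.12 = 47906.6 Mb
Total: 197353.8 Mb = 24669.2 MB.
= 22.98 GiB.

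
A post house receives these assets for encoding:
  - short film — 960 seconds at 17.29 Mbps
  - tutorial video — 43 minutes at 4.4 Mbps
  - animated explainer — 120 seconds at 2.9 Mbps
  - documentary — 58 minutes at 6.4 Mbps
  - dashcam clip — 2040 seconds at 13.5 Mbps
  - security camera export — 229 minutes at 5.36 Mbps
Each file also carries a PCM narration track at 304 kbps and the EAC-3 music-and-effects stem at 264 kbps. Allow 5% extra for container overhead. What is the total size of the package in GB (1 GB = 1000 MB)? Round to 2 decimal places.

Audio total: 304 + 264 = 568 kbps = 0.568 Mbps.
short film: 17.858 Mbps × 960 s × 1.05 = 18000.9 Mb
tutorial video: 4.968 Mbps × 2580 s × 1.05 = 13458.3 Mb
animated explainer: 3.468 Mbps × 120 s × 1.05 = 437.0 Mb
documentary: 6.968 Mbps × 3480 s × 1.05 = 25461.1 Mb
dashcam clip: 14.068 Mbps × 2040 s × 1.05 = 30133.7 Mb
security camera export: 5.928 Mbps × 13740 s × 1.05 = 85523.3 Mb
Total: 173014.1 Mb = 21626.8 MB.
= 21.63 GB.

21.63 GB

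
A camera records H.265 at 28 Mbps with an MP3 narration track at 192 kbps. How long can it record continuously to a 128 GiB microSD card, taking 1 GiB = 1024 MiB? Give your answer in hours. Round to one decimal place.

10.8 hours

Audio: 192 kbps = 0.192 Mbps.
Total bitrate: 28 + 0.192 = 28.192 Mbps.
Capacity: 128 GiB = 1,099,512 Mb.
Recording time: 1,099,512 / 28.192 = 39,001 s ≈ 10.8 hours.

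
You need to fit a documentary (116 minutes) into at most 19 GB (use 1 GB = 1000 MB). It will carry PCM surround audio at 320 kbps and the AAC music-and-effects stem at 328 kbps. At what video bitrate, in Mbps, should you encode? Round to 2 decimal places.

21.19 Mbps

Budget: 19 GB = 152000.0 Mb.
116 min = 6960 s
Total bitrate budget: 152000.0 Mb / 6960 s = 21.839 Mbps.
Audio total: 320 + 328 = 648 kbps = 0.648 Mbps.
Video: 21.839 − 0.648 = 21.191 Mbps.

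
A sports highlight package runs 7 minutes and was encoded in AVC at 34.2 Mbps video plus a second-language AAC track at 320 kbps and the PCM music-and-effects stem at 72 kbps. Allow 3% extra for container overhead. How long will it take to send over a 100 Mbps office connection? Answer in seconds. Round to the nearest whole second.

7 min = 420 s
Audio total: 320 + 72 = 392 kbps = 0.392 Mbps.
Total bitrate: 34.592 Mbps.
File: 34.592 Mbps × 420 s = 14528.6 Mb.
With 3% container overhead: ×1.03. → 14964.5 Mb.
At 100 Mbps: 14964.5 / 100 = 149.6 s ≈ 150 seconds.

150 seconds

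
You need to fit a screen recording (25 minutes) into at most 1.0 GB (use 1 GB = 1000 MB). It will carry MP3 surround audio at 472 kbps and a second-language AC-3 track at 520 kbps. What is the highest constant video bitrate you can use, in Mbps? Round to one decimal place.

Budget: 1.0 GB = 8000.0 Mb.
25 min = 1500 s
Total bitrate budget: 8000.0 Mb / 1500 s = 5.333 Mbps.
Audio total: 472 + 520 = 992 kbps = 0.992 Mbps.
Video: 5.333 − 0.992 = 4.341 Mbps.

4.3 Mbps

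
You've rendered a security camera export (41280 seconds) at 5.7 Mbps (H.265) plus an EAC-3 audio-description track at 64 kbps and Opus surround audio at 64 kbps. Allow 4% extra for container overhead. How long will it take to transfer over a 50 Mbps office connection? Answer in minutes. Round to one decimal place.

83.4 minutes

Audio total: 64 + 64 = 128 kbps = 0.128 Mbps.
Total bitrate: 5.828 Mbps.
File: 5.828 Mbps × 41280 s = 240579.8 Mb.
With 4% container overhead: ×1.04. → 250203.0 Mb.
At 50 Mbps: 250203.0 / 50 = 5004.1 s ≈ 83.4 minutes.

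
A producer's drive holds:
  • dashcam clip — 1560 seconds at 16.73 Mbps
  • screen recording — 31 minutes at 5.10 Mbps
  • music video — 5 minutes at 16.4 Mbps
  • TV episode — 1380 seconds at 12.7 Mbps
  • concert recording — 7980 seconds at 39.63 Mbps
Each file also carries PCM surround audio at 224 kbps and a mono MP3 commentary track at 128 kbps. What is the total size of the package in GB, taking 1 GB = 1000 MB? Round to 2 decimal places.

47.36 GB

Audio total: 224 + 128 = 352 kbps = 0.352 Mbps.
dashcam clip: 17.082 Mbps × 1560 s = 26647.9 Mb
screen recording: 5.452 Mbps × 1860 s = 10140.7 Mb
music video: 16.752 Mbps × 300 s = 5025.6 Mb
TV episode: 13.052 Mbps × 1380 s = 18011.8 Mb
concert recording: 39.982 Mbps × 7980 s = 319056.4 Mb
Total: 378882.4 Mb = 47360.3 MB.
= 47.36 GB.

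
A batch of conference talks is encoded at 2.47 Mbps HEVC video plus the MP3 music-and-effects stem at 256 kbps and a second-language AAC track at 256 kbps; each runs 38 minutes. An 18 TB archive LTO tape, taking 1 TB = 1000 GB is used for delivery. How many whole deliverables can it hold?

21179

38 min = 2280 s
Audio total: 256 + 256 = 512 kbps = 0.512 Mbps.
Total bitrate: 2.982 Mbps.
Per item: 2.982 Mbps × 2280 s = 6,799 Mb = 849.9 MB.
Capacity: 18 TB = 144,000,000 Mb; 21179.71 items → 21179 complete.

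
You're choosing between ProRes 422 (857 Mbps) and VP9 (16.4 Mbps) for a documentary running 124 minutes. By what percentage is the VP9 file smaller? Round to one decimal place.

98.1%

124 min = 7440 s
ProRes 422: 857.000 Mbps × 7440 s = 6376080.0 Mb = 742.273 GiB.
VP9: 16.400 Mbps × 7440 s = 122016.0 Mb = 14.205 GiB.
Reduction: (1 − 14.205/742.273) × 100 = 98.09%.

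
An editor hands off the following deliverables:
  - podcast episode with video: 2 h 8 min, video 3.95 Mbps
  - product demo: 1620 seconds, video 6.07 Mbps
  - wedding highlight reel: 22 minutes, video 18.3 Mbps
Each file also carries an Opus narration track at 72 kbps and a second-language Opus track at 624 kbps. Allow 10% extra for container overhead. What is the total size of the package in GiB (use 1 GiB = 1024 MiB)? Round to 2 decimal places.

Audio total: 72 + 624 = 696 kbps = 0.696 Mbps.
podcast episode with video: 4.646 Mbps × 7680 s × 1.10 = 39249.4 Mb
product demo: 6.766 Mbps × 1620 s × 1.10 = 12057.0 Mb
wedding highlight reel: 18.996 Mbps × 1320 s × 1.10 = 27582.2 Mb
Total: 78888.6 Mb = 9861.1 MB.
= 9.184 GiB.

9.18 GiB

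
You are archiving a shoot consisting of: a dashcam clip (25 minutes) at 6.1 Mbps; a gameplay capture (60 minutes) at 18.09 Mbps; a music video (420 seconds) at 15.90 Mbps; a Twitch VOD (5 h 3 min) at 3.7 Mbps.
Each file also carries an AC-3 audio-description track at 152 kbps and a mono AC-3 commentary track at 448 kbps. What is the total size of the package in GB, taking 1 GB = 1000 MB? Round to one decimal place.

20.3 GB

Audio total: 152 + 448 = 600 kbps = 0.600 Mbps.
dashcam clip: 6.700 Mbps × 1500 s = 10050.0 Mb
gameplay capture: 18.690 Mbps × 3600 s = 67284.0 Mb
music video: 16.500 Mbps × 420 s = 6930.0 Mb
Twitch VOD: 4.300 Mbps × 18180 s = 78174.0 Mb
Total: 162438.0 Mb = 20304.8 MB.
= 20.30 GB.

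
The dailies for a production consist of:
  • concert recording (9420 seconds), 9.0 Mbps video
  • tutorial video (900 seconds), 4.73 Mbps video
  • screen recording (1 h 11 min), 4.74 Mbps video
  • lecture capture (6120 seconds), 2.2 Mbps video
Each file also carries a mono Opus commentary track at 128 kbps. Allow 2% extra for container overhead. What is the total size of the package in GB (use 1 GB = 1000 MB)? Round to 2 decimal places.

15.98 GB

Audio: 128 kbps = 0.128 Mbps.
concert recording: 9.128 Mbps × 9420 s × 1.02 = 87705.5 Mb
tutorial video: 4.858 Mbps × 900 s × 1.02 = 4459.6 Mb
screen recording: 4.868 Mbps × 4260 s × 1.02 = 21152.4 Mb
lecture capture: 2.328 Mbps × 6120 s × 1.02 = 14532.3 Mb
Total: 127849.9 Mb = 15981.2 MB.
= 15.98 GB.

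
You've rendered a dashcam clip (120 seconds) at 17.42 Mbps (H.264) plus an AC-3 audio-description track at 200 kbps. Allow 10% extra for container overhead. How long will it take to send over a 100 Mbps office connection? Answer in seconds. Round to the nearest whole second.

23 seconds

Audio: 200 kbps = 0.200 Mbps.
Total bitrate: 17.620 Mbps.
File: 17.620 Mbps × 120 s = 2114.4 Mb.
With 10% container overhead: ×1.10. → 2325.8 Mb.
At 100 Mbps: 2325.8 / 100 = 23.3 s ≈ 23.3 seconds.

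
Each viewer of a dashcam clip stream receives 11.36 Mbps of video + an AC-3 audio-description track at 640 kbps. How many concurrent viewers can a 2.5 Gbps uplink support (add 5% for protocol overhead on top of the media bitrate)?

Audio: 640 kbps = 0.640 Mbps.
Per-viewer media rate: 12.000 Mbps.
On the wire with 5% overhead: 12.600 Mbps.
2.5 Gbps = 2,500 Mbps; 2,500 / 12.600 = 198.41 → 198 viewers.

198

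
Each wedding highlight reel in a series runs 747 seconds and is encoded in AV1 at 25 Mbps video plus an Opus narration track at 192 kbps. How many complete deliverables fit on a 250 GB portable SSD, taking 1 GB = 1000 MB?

Audio: 192 kbps = 0.192 Mbps.
Total bitrate: 25.192 Mbps.
Per item: 25.192 Mbps × 747 s = 18,818 Mb = 2,352 MB.
Capacity: 250 GB = 2,000,000 Mb; 106.28 items → 106 complete.

106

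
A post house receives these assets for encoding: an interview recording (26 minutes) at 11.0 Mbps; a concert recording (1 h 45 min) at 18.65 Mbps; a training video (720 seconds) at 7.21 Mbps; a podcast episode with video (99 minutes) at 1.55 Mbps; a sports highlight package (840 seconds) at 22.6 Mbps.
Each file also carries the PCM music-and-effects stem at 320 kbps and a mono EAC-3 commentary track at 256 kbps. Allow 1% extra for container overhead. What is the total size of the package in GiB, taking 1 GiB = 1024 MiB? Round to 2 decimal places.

20.80 GiB

Audio total: 320 + 256 = 576 kbps = 0.576 Mbps.
interview recording: 11.576 Mbps × 1560 s × 1.01 = 18239.1 Mb
concert recording: 19.226 Mbps × 6300 s × 1.01 = 122335.0 Mb
training video: 7.786 Mbps × 720 s × 1.01 = 5662.0 Mb
podcast episode with video: 2.126 Mbps × 5940 s × 1.01 = 12754.7 Mb
sports highlight package: 23.176 Mbps × 840 s × 1.01 = 19662.5 Mb
Total: 178653.4 Mb = 22331.7 MB.
= 20.80 GiB.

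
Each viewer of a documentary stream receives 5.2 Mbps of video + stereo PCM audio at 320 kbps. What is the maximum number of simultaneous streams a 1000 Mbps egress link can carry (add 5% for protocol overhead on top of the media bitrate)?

Audio: 320 kbps = 0.320 Mbps.
Per-viewer media rate: 5.520 Mbps.
On the wire with 5% overhead: 5.796 Mbps.
1000 Mbps = 1,000 Mbps; 1,000 / 5.796 = 172.53 → 172 viewers.

172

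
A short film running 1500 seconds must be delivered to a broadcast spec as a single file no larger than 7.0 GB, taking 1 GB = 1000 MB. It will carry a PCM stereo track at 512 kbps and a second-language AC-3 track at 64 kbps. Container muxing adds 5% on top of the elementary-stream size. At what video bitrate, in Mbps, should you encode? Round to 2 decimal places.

Budget: 7.0 GB = 56000.0 Mb.
Stream payload after overhead: 56000.0 / 1.05 = 53333.3 Mb.
Total bitrate budget: 53333.3 Mb / 1500 s = 35.556 Mbps.
Audio total: 512 + 64 = 576 kbps = 0.576 Mbps.
Video: 35.556 − 0.576 = 34.980 Mbps.

34.98 Mbps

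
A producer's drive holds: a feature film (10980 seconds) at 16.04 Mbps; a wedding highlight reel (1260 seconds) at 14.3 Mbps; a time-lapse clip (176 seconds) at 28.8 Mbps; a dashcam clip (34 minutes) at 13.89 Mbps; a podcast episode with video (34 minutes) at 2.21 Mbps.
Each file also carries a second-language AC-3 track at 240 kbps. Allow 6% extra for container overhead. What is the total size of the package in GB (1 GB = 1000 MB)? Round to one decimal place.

Audio: 240 kbps = 0.240 Mbps.
feature film: 16.280 Mbps × 10980 s × 1.06 = 189479.7 Mb
wedding highlight reel: 14.540 Mbps × 1260 s × 1.06 = 19419.6 Mb
time-lapse clip: 29.040 Mbps × 176 s × 1.06 = 5417.7 Mb
dashcam clip: 14.130 Mbps × 2040 s × 1.06 = 30554.7 Mb
podcast episode with video: 2.450 Mbps × 2040 s × 1.06 = 5297.9 Mb
Total: 250169.6 Mb = 31271.2 MB.
= 31.27 GB.

31.3 GB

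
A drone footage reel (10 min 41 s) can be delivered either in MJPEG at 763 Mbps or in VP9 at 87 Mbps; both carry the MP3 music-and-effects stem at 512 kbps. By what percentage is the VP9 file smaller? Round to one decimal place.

88.5%

10 min 41 s = 641 s
Audio: 512 kbps = 0.512 Mbps.
MJPEG: 763.512 Mbps × 641 s = 489411.2 Mb = 61.176 GB.
VP9: 87.512 Mbps × 641 s = 56095.2 Mb = 7.012 GB.
Reduction: (1 − 7.012/61.176) × 100 = 88.54%.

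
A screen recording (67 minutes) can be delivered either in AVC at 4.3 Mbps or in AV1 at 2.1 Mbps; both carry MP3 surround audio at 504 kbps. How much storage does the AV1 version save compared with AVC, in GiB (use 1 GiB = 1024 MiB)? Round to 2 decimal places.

1.03 GiB

67 min = 4020 s
Audio: 504 kbps = 0.504 Mbps.
AVC: 4.804 Mbps × 4020 s = 19312.1 Mb = 2.248 GiB.
AV1: 2.604 Mbps × 4020 s = 10468.1 Mb = 1.219 GiB.
Saving: 2.248 − 1.219 = 1.030 GiB.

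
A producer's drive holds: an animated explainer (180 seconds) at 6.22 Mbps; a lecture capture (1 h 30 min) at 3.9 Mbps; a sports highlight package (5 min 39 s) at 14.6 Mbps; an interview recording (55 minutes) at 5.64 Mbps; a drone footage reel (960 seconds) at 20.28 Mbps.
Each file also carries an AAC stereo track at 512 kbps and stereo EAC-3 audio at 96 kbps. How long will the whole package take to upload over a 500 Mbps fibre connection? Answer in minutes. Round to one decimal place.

Audio total: 512 + 96 = 608 kbps = 0.608 Mbps.
animated explainer: 6.828 Mbps × 180 s = 1229.0 Mb
lecture capture: 4.508 Mbps × 5400 s = 24343.2 Mb
sports highlight package: 15.208 Mbps × 339 s = 5155.5 Mb
interview recording: 6.248 Mbps × 3300 s = 20618.4 Mb
drone footage reel: 20.888 Mbps × 960 s = 20052.5 Mb
Total: 71398.6 Mb = 8924.8 MB.
At 500 Mbps: 71398.6 / 500 = 143 s ≈ 2.38 minutes.

2.4 minutes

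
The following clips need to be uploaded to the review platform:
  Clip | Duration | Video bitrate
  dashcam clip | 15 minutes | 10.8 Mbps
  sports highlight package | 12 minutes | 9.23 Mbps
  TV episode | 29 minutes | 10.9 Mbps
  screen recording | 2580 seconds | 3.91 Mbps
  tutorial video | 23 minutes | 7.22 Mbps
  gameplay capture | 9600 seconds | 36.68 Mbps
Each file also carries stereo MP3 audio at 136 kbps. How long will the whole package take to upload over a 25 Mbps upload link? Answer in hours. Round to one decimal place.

4.6 hours

Audio: 136 kbps = 0.136 Mbps.
dashcam clip: 10.936 Mbps × 900 s = 9842.4 Mb
sports highlight package: 9.366 Mbps × 720 s = 6743.5 Mb
TV episode: 11.036 Mbps × 1740 s = 19202.6 Mb
screen recording: 4.046 Mbps × 2580 s = 10438.7 Mb
tutorial video: 7.356 Mbps × 1380 s = 10151.3 Mb
gameplay capture: 36.816 Mbps × 9600 s = 353433.6 Mb
Total: 409812.1 Mb = 51226.5 MB.
At 25 Mbps: 409812.1 / 25 = 16392 s ≈ 4.55 hours.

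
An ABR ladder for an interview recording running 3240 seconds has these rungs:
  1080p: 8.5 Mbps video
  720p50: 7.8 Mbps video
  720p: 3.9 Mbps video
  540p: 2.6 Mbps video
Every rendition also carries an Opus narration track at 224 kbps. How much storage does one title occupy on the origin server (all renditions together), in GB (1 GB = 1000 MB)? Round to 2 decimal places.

Audio: 224 kbps = 0.224 Mbps.
Sum of rendition bitrates: (8.5+0.224) + (7.8+0.224) + (3.9+0.224) + (2.6+0.224) = 23.696 Mbps.
× 3240 s = 76,775 Mb = 9,597 MB = 9.597 GB.

9.60 GB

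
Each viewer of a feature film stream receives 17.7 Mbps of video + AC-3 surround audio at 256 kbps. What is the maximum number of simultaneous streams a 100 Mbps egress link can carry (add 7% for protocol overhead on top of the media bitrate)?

5

Audio: 256 kbps = 0.256 Mbps.
Per-viewer media rate: 17.956 Mbps.
On the wire with 7% overhead: 19.213 Mbps.
100 Mbps = 100.0 Mbps; 100.0 / 19.213 = 5.20 → 5 viewers.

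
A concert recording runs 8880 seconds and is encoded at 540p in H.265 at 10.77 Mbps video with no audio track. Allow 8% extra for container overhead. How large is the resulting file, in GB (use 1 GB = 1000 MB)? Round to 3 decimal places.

12.911 GB

Total bitrate: 10.77 Mbps.
Stream data: 10.770 Mbps × 8880 s = 95637.6 Mb.
With 8% container overhead: ×1.08.
103,289 Mb ÷ 8 = 12,911 MB → 12.91 GB.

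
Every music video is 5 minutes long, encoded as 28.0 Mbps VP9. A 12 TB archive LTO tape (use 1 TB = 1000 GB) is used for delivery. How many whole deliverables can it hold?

5 min = 300 s
Per item: 28.000 Mbps × 300 s = 8,400 Mb = 1,050 MB.
Capacity: 12 TB = 96,000,000 Mb; 11428.57 items → 11428 complete.

11428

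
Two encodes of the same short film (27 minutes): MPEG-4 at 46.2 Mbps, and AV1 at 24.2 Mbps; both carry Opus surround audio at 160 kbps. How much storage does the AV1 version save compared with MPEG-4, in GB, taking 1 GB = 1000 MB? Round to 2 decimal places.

4.46 GB

27 min = 1620 s
Audio: 160 kbps = 0.160 Mbps.
MPEG-4: 46.360 Mbps × 1620 s = 75103.2 Mb = 9.388 GB.
AV1: 24.360 Mbps × 1620 s = 39463.2 Mb = 4.933 GB.
Saving: 9.388 − 4.933 = 4.455 GB.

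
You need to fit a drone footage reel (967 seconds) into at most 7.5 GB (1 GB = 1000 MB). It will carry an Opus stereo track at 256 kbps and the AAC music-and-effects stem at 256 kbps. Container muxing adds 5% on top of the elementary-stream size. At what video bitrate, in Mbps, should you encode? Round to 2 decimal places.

Budget: 7.5 GB = 60000.0 Mb.
Stream payload after overhead: 60000.0 / 1.05 = 57142.9 Mb.
Total bitrate budget: 57142.9 Mb / 967 s = 59.093 Mbps.
Audio total: 256 + 256 = 512 kbps = 0.512 Mbps.
Video: 59.093 − 0.512 = 58.581 Mbps.

58.58 Mbps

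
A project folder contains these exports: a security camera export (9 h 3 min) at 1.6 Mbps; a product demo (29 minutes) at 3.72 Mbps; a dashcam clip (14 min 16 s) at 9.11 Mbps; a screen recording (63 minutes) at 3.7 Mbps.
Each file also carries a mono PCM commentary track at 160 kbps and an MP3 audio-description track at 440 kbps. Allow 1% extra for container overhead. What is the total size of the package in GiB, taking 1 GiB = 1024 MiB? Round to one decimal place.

Audio total: 160 + 440 = 600 kbps = 0.600 Mbps.
security camera export: 2.200 Mbps × 32580 s × 1.01 = 72392.8 Mb
product demo: 4.320 Mbps × 1740 s × 1.01 = 7592.0 Mb
dashcam clip: 9.710 Mbps × 856 s × 1.01 = 8394.9 Mb
screen recording: 4.300 Mbps × 3780 s × 1.01 = 16416.5 Mb
Total: 104796.1 Mb = 13099.5 MB.
= 12.20 GiB.

12.2 GiB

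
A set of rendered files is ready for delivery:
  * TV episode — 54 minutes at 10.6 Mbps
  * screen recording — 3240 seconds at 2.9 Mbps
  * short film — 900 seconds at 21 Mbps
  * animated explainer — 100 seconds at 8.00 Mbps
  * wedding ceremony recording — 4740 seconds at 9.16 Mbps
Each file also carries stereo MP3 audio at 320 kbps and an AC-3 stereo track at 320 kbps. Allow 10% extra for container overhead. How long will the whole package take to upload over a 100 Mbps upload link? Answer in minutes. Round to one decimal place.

21.0 minutes

Audio total: 320 + 320 = 640 kbps = 0.640 Mbps.
TV episode: 11.240 Mbps × 3240 s × 1.10 = 40059.4 Mb
screen recording: 3.540 Mbps × 3240 s × 1.10 = 12616.6 Mb
short film: 21.640 Mbps × 900 s × 1.10 = 21423.6 Mb
animated explainer: 8.640 Mbps × 100 s × 1.10 = 950.4 Mb
wedding ceremony recording: 9.800 Mbps × 4740 s × 1.10 = 51097.2 Mb
Total: 126147.1 Mb = 15768.4 MB.
At 100 Mbps: 126147.1 / 100 = 1261 s ≈ 21 minutes.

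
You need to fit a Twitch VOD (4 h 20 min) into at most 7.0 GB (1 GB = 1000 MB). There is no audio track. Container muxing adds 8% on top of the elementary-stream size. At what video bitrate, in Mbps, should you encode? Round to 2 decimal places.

3.32 Mbps

Budget: 7.0 GB = 56000.0 Mb.
Stream payload after overhead: 56000.0 / 1.08 = 51851.9 Mb.
4 h 20 min = 260 min = 15600 s
Total bitrate budget: 51851.9 Mb / 15600 s = 3.324 Mbps.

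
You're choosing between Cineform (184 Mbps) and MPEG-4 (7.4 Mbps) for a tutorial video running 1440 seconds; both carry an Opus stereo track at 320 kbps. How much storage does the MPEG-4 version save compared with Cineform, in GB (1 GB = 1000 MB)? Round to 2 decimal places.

31.79 GB

Audio: 320 kbps = 0.320 Mbps.
Cineform: 184.320 Mbps × 1440 s = 265420.8 Mb = 33.178 GB.
MPEG-4: 7.720 Mbps × 1440 s = 11116.8 Mb = 1.390 GB.
Saving: 33.178 − 1.390 = 31.788 GB.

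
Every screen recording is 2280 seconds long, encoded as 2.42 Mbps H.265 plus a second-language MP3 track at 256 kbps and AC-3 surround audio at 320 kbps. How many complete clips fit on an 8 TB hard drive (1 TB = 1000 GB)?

9369

Audio total: 256 + 320 = 576 kbps = 0.576 Mbps.
Total bitrate: 2.996 Mbps.
Per item: 2.996 Mbps × 2280 s = 6,831 Mb = 853.9 MB.
Capacity: 8 TB = 64,000,000 Mb; 9369.22 items → 9369 complete.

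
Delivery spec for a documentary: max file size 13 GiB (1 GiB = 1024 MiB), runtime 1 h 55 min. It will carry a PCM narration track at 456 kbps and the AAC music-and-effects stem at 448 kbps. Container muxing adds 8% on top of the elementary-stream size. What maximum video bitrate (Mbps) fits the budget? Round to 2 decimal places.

14.08 Mbps

Budget: 13 GiB = 111669.1 Mb.
Stream payload after overhead: 111669.1 / 1.08 = 103397.4 Mb.
1 h 55 min = 115 min = 6900 s
Total bitrate budget: 103397.4 Mb / 6900 s = 14.985 Mbps.
Audio total: 456 + 448 = 904 kbps = 0.904 Mbps.
Video: 14.985 − 0.904 = 14.081 Mbps.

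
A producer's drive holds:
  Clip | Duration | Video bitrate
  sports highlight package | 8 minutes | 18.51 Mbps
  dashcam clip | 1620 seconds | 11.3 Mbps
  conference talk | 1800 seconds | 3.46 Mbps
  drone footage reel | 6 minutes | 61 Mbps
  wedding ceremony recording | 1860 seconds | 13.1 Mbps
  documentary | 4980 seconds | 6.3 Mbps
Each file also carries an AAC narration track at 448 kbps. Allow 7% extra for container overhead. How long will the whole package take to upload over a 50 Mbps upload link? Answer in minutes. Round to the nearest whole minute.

Audio: 448 kbps = 0.448 Mbps.
sports highlight package: 18.958 Mbps × 480 s × 1.07 = 9736.8 Mb
dashcam clip: 11.748 Mbps × 1620 s × 1.07 = 20364.0 Mb
conference talk: 3.908 Mbps × 1800 s × 1.07 = 7526.8 Mb
drone footage reel: 61.448 Mbps × 360 s × 1.07 = 23669.8 Mb
wedding ceremony recording: 13.548 Mbps × 1860 s × 1.07 = 26963.2 Mb
documentary: 6.748 Mbps × 4980 s × 1.07 = 35957.4 Mb
Total: 124218.0 Mb = 15527.3 MB.
At 50 Mbps: 124218.0 / 50 = 2484 s ≈ 41.4 minutes.

41 minutes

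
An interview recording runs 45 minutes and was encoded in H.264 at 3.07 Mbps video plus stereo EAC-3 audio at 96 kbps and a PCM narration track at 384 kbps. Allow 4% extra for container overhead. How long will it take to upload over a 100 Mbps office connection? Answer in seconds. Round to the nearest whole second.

45 min = 2700 s
Audio total: 96 + 384 = 480 kbps = 0.480 Mbps.
Total bitrate: 3.550 Mbps.
File: 3.550 Mbps × 2700 s = 9585.0 Mb.
With 4% container overhead: ×1.04. → 9968.4 Mb.
At 100 Mbps: 9968.4 / 100 = 99.7 s ≈ 99.7 seconds.

100 seconds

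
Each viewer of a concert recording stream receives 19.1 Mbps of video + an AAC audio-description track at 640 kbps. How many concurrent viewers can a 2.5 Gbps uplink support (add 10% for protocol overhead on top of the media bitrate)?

115

Audio: 640 kbps = 0.640 Mbps.
Per-viewer media rate: 19.740 Mbps.
On the wire with 10% overhead: 21.714 Mbps.
2.5 Gbps = 2,500 Mbps; 2,500 / 21.714 = 115.13 → 115 viewers.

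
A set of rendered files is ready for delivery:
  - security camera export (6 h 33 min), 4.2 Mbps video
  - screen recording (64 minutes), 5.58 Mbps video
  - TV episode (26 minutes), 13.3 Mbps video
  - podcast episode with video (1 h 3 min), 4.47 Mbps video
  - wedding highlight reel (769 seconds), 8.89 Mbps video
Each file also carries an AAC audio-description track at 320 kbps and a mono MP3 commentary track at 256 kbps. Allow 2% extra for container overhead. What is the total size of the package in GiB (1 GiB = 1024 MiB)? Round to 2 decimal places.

Audio total: 320 + 256 = 576 kbps = 0.576 Mbps.
security camera export: 4.776 Mbps × 23580 s × 1.02 = 114870.4 Mb
screen recording: 6.156 Mbps × 3840 s × 1.02 = 24111.8 Mb
TV episode: 13.876 Mbps × 1560 s × 1.02 = 22079.5 Mb
podcast episode with video: 5.046 Mbps × 3780 s × 1.02 = 19455.4 Mb
wedding highlight reel: 9.466 Mbps × 769 s × 1.02 = 7424.9 Mb
Total: 187942.1 Mb = 23492.8 MB.
= 21.88 GiB.

21.88 GiB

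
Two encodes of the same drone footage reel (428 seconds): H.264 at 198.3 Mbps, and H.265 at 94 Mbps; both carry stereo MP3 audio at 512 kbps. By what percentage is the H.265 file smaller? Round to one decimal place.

Audio: 512 kbps = 0.512 Mbps.
H.264: 198.812 Mbps × 428 s = 85091.5 Mb = 9.906 GiB.
H.265: 94.512 Mbps × 428 s = 40451.1 Mb = 4.709 GiB.
Reduction: (1 − 4.709/9.906) × 100 = 52.46%.

52.5%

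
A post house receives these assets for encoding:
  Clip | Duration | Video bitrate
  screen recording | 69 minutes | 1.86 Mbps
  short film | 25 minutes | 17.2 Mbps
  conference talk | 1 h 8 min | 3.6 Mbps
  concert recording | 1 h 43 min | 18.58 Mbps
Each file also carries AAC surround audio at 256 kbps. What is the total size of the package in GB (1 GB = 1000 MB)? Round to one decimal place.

Audio: 256 kbps = 0.256 Mbps.
screen recording: 2.116 Mbps × 4140 s = 8760.2 Mb
short film: 17.456 Mbps × 1500 s = 26184.0 Mb
conference talk: 3.856 Mbps × 4080 s = 15732.5 Mb
concert recording: 18.836 Mbps × 6180 s = 116406.5 Mb
Total: 167083.2 Mb = 20885.4 MB.
= 20.89 GB.

20.9 GB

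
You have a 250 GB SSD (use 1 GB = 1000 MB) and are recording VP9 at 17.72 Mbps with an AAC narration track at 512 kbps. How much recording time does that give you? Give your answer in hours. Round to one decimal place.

Audio: 512 kbps = 0.512 Mbps.
Total bitrate: 17.72 + 0.512 = 18.232 Mbps.
Capacity: 250 GB = 2,000,000 Mb.
Recording time: 2,000,000 / 18.232 = 109,697 s ≈ 30.5 hours.

30.5 hours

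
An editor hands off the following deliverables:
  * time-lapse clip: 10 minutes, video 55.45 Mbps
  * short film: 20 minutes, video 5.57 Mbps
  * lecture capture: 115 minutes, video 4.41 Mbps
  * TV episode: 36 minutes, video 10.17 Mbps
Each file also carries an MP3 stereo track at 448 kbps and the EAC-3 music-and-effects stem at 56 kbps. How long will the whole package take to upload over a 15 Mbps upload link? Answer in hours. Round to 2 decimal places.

Audio total: 448 + 56 = 504 kbps = 0.504 Mbps.
time-lapse clip: 55.954 Mbps × 600 s = 33572.4 Mb
short film: 6.074 Mbps × 1200 s = 7288.8 Mb
lecture capture: 4.914 Mbps × 6900 s = 33906.6 Mb
TV episode: 10.674 Mbps × 2160 s = 23055.8 Mb
Total: 97823.6 Mb = 12228.0 MB.
At 15 Mbps: 97823.6 / 15 = 6522 s ≈ 1.81 hours.

1.81 hours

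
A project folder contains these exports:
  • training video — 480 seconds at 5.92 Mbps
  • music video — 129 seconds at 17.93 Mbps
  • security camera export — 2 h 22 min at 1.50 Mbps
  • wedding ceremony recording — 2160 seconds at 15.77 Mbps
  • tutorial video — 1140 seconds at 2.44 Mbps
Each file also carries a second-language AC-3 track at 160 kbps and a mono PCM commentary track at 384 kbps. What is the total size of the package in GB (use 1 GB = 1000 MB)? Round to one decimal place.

7.7 GB

Audio total: 160 + 384 = 544 kbps = 0.544 Mbps.
training video: 6.464 Mbps × 480 s = 3102.7 Mb
music video: 18.474 Mbps × 129 s = 2383.1 Mb
security camera export: 2.044 Mbps × 8520 s = 17414.9 Mb
wedding ceremony recording: 16.314 Mbps × 2160 s = 35238.2 Mb
tutorial video: 2.984 Mbps × 1140 s = 3401.8 Mb
Total: 61540.7 Mb = 7692.6 MB.
= 7.693 GB.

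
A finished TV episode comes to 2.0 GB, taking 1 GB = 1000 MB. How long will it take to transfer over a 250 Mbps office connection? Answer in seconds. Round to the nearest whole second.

File: 2.0 GB = 16000.0 Mb.
At 250 Mbps: 16000.0 / 250 = 64.0 s ≈ 64 seconds.

64 seconds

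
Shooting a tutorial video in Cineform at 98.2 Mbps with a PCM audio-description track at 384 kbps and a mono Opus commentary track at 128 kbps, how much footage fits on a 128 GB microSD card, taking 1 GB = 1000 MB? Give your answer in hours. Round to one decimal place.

2.9 hours

Audio total: 384 + 128 = 512 kbps = 0.512 Mbps.
Total bitrate: 98.2 + 0.512 = 98.712 Mbps.
Capacity: 128 GB = 1,024,000 Mb.
Recording time: 1,024,000 / 98.712 = 10,374 s ≈ 2.88 hours.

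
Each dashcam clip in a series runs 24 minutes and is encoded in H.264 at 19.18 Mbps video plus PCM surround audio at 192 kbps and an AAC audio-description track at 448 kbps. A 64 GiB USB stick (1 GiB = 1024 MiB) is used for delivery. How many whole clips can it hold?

24 min = 1440 s
Audio total: 192 + 448 = 640 kbps = 0.640 Mbps.
Total bitrate: 19.820 Mbps.
Per item: 19.820 Mbps × 1440 s = 28,541 Mb = 3,568 MB.
Capacity: 64 GiB = 549,756 Mb; 19.26 items → 19 complete.

19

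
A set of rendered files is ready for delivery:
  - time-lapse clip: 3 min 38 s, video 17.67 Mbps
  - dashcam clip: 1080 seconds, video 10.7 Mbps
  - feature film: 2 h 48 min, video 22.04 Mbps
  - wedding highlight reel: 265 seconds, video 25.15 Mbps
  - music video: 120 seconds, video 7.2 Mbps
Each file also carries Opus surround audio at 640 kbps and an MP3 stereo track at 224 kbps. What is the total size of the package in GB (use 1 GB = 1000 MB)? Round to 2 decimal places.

Audio total: 640 + 224 = 864 kbps = 0.864 Mbps.
time-lapse clip: 18.534 Mbps × 218 s = 4040.4 Mb
dashcam clip: 11.564 Mbps × 1080 s = 12489.1 Mb
feature film: 22.904 Mbps × 10080 s = 230872.3 Mb
wedding highlight reel: 26.014 Mbps × 265 s = 6893.7 Mb
music video: 8.064 Mbps × 120 s = 967.7 Mb
Total: 255263.2 Mb = 31907.9 MB.
= 31.91 GB.

31.91 GB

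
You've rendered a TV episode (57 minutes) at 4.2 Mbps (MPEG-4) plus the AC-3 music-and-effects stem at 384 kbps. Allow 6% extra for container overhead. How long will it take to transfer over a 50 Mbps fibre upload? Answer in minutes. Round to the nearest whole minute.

57 min = 3420 s
Audio: 384 kbps = 0.384 Mbps.
Total bitrate: 4.584 Mbps.
File: 4.584 Mbps × 3420 s = 15677.3 Mb.
With 6% container overhead: ×1.06. → 16617.9 Mb.
At 50 Mbps: 16617.9 / 50 = 332.4 s ≈ 5.54 minutes.

6 minutes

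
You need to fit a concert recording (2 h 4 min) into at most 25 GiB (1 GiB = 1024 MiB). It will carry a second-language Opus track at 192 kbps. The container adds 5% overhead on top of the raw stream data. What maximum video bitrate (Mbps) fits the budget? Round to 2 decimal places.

Budget: 25 GiB = 214748.4 Mb.
Stream payload after overhead: 214748.4 / 1.05 = 204522.3 Mb.
2 h 4 min = 124 min = 7440 s
Total bitrate budget: 204522.3 Mb / 7440 s = 27.490 Mbps.
Audio: 192 kbps = 0.192 Mbps.
Video: 27.490 − 0.192 = 27.298 Mbps.

27.30 Mbps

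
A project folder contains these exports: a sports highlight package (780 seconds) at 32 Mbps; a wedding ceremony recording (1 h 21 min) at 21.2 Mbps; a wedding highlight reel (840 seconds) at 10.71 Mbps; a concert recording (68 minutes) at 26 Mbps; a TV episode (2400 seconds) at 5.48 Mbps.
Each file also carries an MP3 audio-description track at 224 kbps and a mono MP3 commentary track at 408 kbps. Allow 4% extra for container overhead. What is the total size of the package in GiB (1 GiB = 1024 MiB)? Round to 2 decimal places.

Audio total: 224 + 408 = 632 kbps = 0.632 Mbps.
sports highlight package: 32.632 Mbps × 780 s × 1.04 = 26471.1 Mb
wedding ceremony recording: 21.832 Mbps × 4860 s × 1.04 = 110347.7 Mb
wedding highlight reel: 11.342 Mbps × 840 s × 1.04 = 9908.4 Mb
concert recording: 26.632 Mbps × 4080 s × 1.04 = 113004.9 Mb
TV episode: 6.112 Mbps × 2400 s × 1.04 = 15255.6 Mb
Total: 274987.6 Mb = 34373.4 MB.
= 32.01 GiB.

32.01 GiB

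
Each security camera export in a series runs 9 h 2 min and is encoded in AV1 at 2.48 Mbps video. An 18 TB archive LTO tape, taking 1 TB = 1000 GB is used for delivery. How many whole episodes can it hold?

1785

9 h 2 min = 542 min = 32520 s
Per item: 2.480 Mbps × 32520 s = 80,650 Mb = 10,081 MB.
Capacity: 18 TB = 144,000,000 Mb; 1785.50 items → 1785 complete.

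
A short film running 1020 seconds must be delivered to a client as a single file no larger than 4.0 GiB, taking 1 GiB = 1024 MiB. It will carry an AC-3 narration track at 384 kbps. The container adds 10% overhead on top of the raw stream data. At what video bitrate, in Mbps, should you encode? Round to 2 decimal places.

30.24 Mbps

Budget: 4.0 GiB = 34359.7 Mb.
Stream payload after overhead: 34359.7 / 1.10 = 31236.1 Mb.
Total bitrate budget: 31236.1 Mb / 1020 s = 30.624 Mbps.
Audio: 384 kbps = 0.384 Mbps.
Video: 30.624 − 0.384 = 30.240 Mbps.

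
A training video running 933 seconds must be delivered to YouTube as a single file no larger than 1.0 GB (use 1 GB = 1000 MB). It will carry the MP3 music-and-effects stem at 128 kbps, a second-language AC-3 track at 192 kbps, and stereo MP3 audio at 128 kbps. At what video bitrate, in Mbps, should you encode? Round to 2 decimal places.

8.13 Mbps

Budget: 1.0 GB = 8000.0 Mb.
Total bitrate budget: 8000.0 Mb / 933 s = 8.574 Mbps.
Audio total: 128 + 192 + 128 = 448 kbps = 0.448 Mbps.
Video: 8.574 − 0.448 = 8.126 Mbps.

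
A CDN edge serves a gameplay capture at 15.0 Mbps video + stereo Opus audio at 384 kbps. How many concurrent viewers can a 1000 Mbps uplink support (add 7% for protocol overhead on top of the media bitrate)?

60

Audio: 384 kbps = 0.384 Mbps.
Per-viewer media rate: 15.384 Mbps.
On the wire with 7% overhead: 16.461 Mbps.
1000 Mbps = 1,000 Mbps; 1,000 / 16.461 = 60.75 → 60 viewers.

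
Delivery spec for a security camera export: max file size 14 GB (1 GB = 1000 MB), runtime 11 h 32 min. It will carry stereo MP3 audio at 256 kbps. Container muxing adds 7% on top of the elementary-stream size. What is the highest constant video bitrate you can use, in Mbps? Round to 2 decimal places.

2.27 Mbps

Budget: 14 GB = 112000.0 Mb.
Stream payload after overhead: 112000.0 / 1.07 = 104672.9 Mb.
11 h 32 min = 692 min = 41520 s
Total bitrate budget: 104672.9 Mb / 41520 s = 2.521 Mbps.
Audio: 256 kbps = 0.256 Mbps.
Video: 2.521 − 0.256 = 2.265 Mbps.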